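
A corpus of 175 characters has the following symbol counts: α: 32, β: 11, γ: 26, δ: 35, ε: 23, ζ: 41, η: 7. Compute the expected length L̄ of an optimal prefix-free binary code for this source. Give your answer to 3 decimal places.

2.669 bits/symbol

Probabilities are the counts divided by 175.
Repeatedly combine the two least-probable nodes; the expected code length is the sum of the merged weights.
merge 1/25 + 11/175 → 18/175
merge 18/175 + 23/175 → 41/175
merge 26/175 + 32/175 → 58/175
merge 1/5 + 41/175 → 76/175
merge 41/175 + 58/175 → 99/175
merge 76/175 + 99/175 → 1
L = 18/175 + 41/175 + 58/175 + 76/175 + 99/175 + 1 = 467/175 ≈ 2.669 bits/symbol.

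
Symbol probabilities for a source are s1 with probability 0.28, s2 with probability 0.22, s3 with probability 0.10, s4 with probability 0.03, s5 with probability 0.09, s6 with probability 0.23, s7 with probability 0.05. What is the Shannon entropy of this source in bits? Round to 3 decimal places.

H = −Σ pᵢ log₂ pᵢ.
−0.28·log₂(0.28) = 0.5142
−0.22·log₂(0.22) = 0.4806
−0.10·log₂(0.10) = 0.3322
−0.03·log₂(0.03) = 0.1518
−0.09·log₂(0.09) = 0.3127
−0.23·log₂(0.23) = 0.4877
−0.05·log₂(0.05) = 0.2161
Sum ≈ 2.4952 → 2.495 bits.

2.495 bits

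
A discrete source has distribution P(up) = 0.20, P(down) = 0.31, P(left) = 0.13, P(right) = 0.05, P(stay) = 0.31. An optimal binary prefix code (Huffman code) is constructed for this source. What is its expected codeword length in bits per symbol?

Repeatedly combine the two least-probable nodes; the expected code length is the sum of the merged weights.
merge 1/20 + 13/100 → 9/50
merge 9/50 + 1/5 → 19/50
merge 31/100 + 31/100 → 31/50
merge 19/50 + 31/50 → 1
L = 9/50 + 19/50 + 31/50 + 1 = 109/50 = 2.18 bits/symbol.

2.18 bits/symbol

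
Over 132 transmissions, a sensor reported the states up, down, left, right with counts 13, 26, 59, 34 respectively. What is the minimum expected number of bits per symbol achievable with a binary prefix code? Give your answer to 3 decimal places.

Probabilities are the counts divided by 132.
Repeatedly combine the two least-probable nodes; the expected code length is the sum of the merged weights.
merge 13/132 + 13/66 → 13/44
merge 17/66 + 13/44 → 73/132
merge 59/132 + 73/132 → 1
L = 13/44 + 73/132 + 1 = 61/33 ≈ 1.848 bits/symbol.

1.848 bits/symbol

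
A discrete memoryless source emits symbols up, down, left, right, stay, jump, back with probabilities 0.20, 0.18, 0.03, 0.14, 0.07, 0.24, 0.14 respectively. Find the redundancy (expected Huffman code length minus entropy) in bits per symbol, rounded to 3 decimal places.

Entropy H = −Σ p log₂ p ≈ 2.6184 bits.
Huffman merges: 3/100+7/100→1/10; 1/10+7/50→6/25; 7/50+9/50→8/25; 1/5+6/25→11/25; 6/25+8/25→14/25; 11/25+14/25→1. L = 133/50 ≈ 2.6600.
L − H = 2.6600 − 2.6184 = 0.042 bits.

0.042 bits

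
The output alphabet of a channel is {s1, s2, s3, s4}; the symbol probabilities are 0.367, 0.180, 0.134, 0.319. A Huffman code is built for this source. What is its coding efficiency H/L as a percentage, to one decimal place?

97.1%

Entropy H = −Σ p log₂ p ≈ 1.8904 bits.
Huffman merges: 67/500+9/50→157/500; 157/500+319/1000→633/1000; 367/1000+633/1000→1. L = 1947/1000 ≈ 1.9470.
Efficiency = H/L = 1.8904/1.9470 = 97.1%.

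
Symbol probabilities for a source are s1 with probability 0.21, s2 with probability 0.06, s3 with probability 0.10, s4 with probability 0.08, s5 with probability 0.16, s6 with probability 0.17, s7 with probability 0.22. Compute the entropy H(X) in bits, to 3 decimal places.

H = −Σ pᵢ log₂ pᵢ.
−0.21·log₂(0.21) = 0.4728
−0.06·log₂(0.06) = 0.2435
−0.10·log₂(0.10) = 0.3322
−0.08·log₂(0.08) = 0.2915
−0.16·log₂(0.16) = 0.4230
−0.17·log₂(0.17) = 0.4346
−0.22·log₂(0.22) = 0.4806
Sum ≈ 2.6782 → 2.678 bits.

2.678 bits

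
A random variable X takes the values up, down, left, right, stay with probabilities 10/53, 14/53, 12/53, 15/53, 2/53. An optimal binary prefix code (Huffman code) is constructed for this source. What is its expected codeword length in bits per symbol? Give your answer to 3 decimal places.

2.226 bits/symbol

Repeatedly combine the two least-probable nodes; the expected code length is the sum of the merged weights.
merge 2/53 + 10/53 → 12/53
merge 12/53 + 12/53 → 24/53
merge 14/53 + 15/53 → 29/53
merge 24/53 + 29/53 → 1
L = 12/53 + 24/53 + 29/53 + 1 = 118/53 ≈ 2.226 bits/symbol.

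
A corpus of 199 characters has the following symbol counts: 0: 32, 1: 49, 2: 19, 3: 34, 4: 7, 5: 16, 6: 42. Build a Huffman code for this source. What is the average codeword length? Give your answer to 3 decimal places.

2.658 bits/symbol

Probabilities are the counts divided by 199.
Repeatedly combine the two least-probable nodes; the expected code length is the sum of the merged weights.
merge 7/199 + 16/199 → 23/199
merge 19/199 + 23/199 → 42/199
merge 32/199 + 34/199 → 66/199
merge 42/199 + 42/199 → 84/199
merge 49/199 + 66/199 → 115/199
merge 84/199 + 115/199 → 1
L = 23/199 + 42/199 + 66/199 + 84/199 + 115/199 + 1 = 529/199 ≈ 2.658 bits/symbol.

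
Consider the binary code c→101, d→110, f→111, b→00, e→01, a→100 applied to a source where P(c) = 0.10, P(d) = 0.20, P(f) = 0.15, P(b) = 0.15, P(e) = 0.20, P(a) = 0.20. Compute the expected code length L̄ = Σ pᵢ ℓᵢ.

L̄ = Σ pᵢ·ℓᵢ = 0.10·3 + 0.20·3 + 0.15·3 + 0.15·2 + 0.20·2 + 0.20·3 = 2.65 bits/symbol.

2.65 bits/symbol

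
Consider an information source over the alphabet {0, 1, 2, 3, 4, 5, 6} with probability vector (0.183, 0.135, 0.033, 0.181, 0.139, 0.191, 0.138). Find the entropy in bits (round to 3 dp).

2.693 bits

H = −Σ pᵢ log₂ pᵢ.
−0.183·log₂(0.183) = 0.4484
−0.135·log₂(0.135) = 0.3900
−0.033·log₂(0.033) = 0.1624
−0.181·log₂(0.181) = 0.4463
−0.139·log₂(0.139) = 0.3957
−0.191·log₂(0.191) = 0.4562
−0.138·log₂(0.138) = 0.3943
Sum ≈ 2.6933 → 2.693 bits.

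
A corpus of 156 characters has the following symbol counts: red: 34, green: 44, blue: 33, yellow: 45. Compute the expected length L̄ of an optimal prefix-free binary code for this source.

2 bits/symbol

Probabilities are the counts divided by 156.
Repeatedly combine the two least-probable nodes; the expected code length is the sum of the merged weights.
merge 11/52 + 17/78 → 67/156
merge 11/39 + 15/52 → 89/156
merge 67/156 + 89/156 → 1
L = 67/156 + 89/156 + 1 = 2 bits/symbol.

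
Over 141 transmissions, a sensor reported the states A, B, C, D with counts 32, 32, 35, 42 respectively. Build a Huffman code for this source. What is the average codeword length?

2 bits/symbol

Probabilities are the counts divided by 141.
Repeatedly combine the two least-probable nodes; the expected code length is the sum of the merged weights.
merge 32/141 + 32/141 → 64/141
merge 35/141 + 14/47 → 77/141
merge 64/141 + 77/141 → 1
L = 64/141 + 77/141 + 1 = 2 bits/symbol.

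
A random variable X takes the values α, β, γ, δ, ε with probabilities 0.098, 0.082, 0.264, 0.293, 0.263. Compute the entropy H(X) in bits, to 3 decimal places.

H = −Σ pᵢ log₂ pᵢ.
−0.098·log₂(0.098) = 0.3284
−0.082·log₂(0.082) = 0.2959
−0.264·log₂(0.264) = 0.5072
−0.293·log₂(0.293) = 0.5189
−0.263·log₂(0.263) = 0.5068
Sum ≈ 2.1572 → 2.157 bits.

2.157 bits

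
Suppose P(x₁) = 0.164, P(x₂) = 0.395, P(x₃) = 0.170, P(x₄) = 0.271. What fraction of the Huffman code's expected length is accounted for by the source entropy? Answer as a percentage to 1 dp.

98.1%

Entropy H = −Σ p log₂ p ≈ 1.9021 bits.
Huffman merges: 41/250+17/100→167/500; 271/1000+167/500→121/200; 79/200+121/200→1. L = 1939/1000 ≈ 1.9390.
Efficiency = H/L = 1.9021/1.9390 = 98.1%.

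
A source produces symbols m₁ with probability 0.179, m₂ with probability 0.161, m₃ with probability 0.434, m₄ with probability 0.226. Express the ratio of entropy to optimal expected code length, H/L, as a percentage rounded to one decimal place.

98.4%

Entropy H = −Σ p log₂ p ≈ 1.8760 bits.
Huffman merges: 161/1000+179/1000→17/50; 113/500+17/50→283/500; 217/500+283/500→1. L = 953/500 ≈ 1.9060.
Efficiency = H/L = 1.8760/1.9060 = 98.4%.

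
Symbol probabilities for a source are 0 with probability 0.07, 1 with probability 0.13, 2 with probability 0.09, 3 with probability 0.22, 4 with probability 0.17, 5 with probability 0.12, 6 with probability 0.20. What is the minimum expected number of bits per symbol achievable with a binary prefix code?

Repeatedly combine the two least-probable nodes; the expected code length is the sum of the merged weights.
merge 7/100 + 9/100 → 4/25
merge 3/25 + 13/100 → 1/4
merge 4/25 + 17/100 → 33/100
merge 1/5 + 11/50 → 21/50
merge 1/4 + 33/100 → 29/50
merge 21/50 + 29/50 → 1
L = 4/25 + 1/4 + 33/100 + 21/50 + 29/50 + 1 = 137/50 = 2.74 bits/symbol.

2.74 bits/symbol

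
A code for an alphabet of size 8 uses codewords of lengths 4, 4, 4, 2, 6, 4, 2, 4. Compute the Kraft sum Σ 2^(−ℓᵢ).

0.828125

With common denominator 2^6 = 64: Σ 2^(−ℓᵢ) = 4/64 + 4/64 + 4/64 + 16/64 + 1/64 + 4/64 + 16/64 + 4/64 = 53/64 = 0.828125.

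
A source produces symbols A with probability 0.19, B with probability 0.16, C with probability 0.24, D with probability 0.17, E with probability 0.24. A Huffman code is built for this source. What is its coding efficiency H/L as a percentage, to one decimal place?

Entropy H = −Σ p log₂ p ≈ 2.3011 bits.
Huffman merges: 4/25+17/100→33/100; 19/100+6/25→43/100; 6/25+33/100→57/100; 43/100+57/100→1. L = 233/100 ≈ 2.3300.
Efficiency = H/L = 2.3011/2.3300 = 98.8%.

98.8%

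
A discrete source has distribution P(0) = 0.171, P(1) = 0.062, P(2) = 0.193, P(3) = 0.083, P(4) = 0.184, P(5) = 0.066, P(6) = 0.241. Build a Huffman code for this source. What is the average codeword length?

2.694 bits/symbol

Repeatedly combine the two least-probable nodes; the expected code length is the sum of the merged weights.
merge 31/500 + 33/500 → 16/125
merge 83/1000 + 16/125 → 211/1000
merge 171/1000 + 23/125 → 71/200
merge 193/1000 + 211/1000 → 101/250
merge 241/1000 + 71/200 → 149/250
merge 101/250 + 149/250 → 1
L = 16/125 + 211/1000 + 71/200 + 101/250 + 149/250 + 1 = 1347/500 = 2.694 bits/symbol.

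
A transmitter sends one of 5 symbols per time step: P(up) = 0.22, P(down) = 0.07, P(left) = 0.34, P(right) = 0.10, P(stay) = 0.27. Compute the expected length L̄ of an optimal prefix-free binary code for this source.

Repeatedly combine the two least-probable nodes; the expected code length is the sum of the merged weights.
merge 7/100 + 1/10 → 17/100
merge 17/100 + 11/50 → 39/100
merge 27/100 + 17/50 → 61/100
merge 39/100 + 61/100 → 1
L = 17/100 + 39/100 + 61/100 + 1 = 217/100 = 2.17 bits/symbol.

2.17 bits/symbol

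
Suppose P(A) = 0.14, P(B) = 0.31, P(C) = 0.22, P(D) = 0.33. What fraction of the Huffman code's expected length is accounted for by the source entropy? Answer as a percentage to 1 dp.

Entropy H = −Σ p log₂ p ≈ 1.9293 bits.
Huffman merges: 7/50+11/50→9/25; 31/100+33/100→16/25; 9/25+16/25→1. L = 2 ≈ 2.0000.
Efficiency = H/L = 1.9293/2.0000 = 96.5%.

96.5%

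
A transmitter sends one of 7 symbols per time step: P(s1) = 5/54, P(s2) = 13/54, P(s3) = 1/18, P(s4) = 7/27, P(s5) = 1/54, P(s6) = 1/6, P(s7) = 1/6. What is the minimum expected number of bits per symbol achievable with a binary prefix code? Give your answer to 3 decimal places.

2.574 bits/symbol

Repeatedly combine the two least-probable nodes; the expected code length is the sum of the merged weights.
merge 1/54 + 1/18 → 2/27
merge 2/27 + 5/54 → 1/6
merge 1/6 + 1/6 → 1/3
merge 1/6 + 13/54 → 11/27
merge 7/27 + 1/3 → 16/27
merge 11/27 + 16/27 → 1
L = 2/27 + 1/6 + 1/3 + 11/27 + 16/27 + 1 = 139/54 ≈ 2.574 bits/symbol.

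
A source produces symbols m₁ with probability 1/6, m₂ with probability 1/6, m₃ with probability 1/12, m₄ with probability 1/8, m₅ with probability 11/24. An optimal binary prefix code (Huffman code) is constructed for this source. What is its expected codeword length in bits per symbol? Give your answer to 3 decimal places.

Repeatedly combine the two least-probable nodes; the expected code length is the sum of the merged weights.
merge 1/12 + 1/8 → 5/24
merge 1/6 + 1/6 → 1/3
merge 5/24 + 1/3 → 13/24
merge 11/24 + 13/24 → 1
L = 5/24 + 1/3 + 13/24 + 1 = 25/12 ≈ 2.083 bits/symbol.

2.083 bits/symbol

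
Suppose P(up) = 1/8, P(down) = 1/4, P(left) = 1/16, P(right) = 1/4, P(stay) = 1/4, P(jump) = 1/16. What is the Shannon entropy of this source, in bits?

2.375 bits

Each probability is a power of 1/2, so log₂(1/p) is an integer.
H = Σ p·log₂(1/p) = 1/8·3 + 1/4·2 + 1/16·4 + 1/4·2 + 1/4·2 + 1/16·4 = 2.375 bits.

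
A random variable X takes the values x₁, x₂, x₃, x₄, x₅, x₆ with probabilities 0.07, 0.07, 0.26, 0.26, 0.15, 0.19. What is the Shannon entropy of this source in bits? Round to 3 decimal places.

2.413 bits

H = −Σ pᵢ log₂ pᵢ.
−0.07·log₂(0.07) = 0.2686
−0.07·log₂(0.07) = 0.2686
−0.26·log₂(0.26) = 0.5053
−0.26·log₂(0.26) = 0.5053
−0.15·log₂(0.15) = 0.4105
−0.19·log₂(0.19) = 0.4552
Sum ≈ 2.4135 → 2.413 bits.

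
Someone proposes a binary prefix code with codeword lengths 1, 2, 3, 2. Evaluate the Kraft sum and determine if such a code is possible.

1.125; no

With common denominator 2^3 = 8: Σ 2^(−ℓᵢ) = 4/8 + 2/8 + 1/8 + 2/8 = 9/8 = 1.125.
Kraft's inequality requires Σ ≤ 1; here Σ = 1.125 > 1, so no such prefix code exists.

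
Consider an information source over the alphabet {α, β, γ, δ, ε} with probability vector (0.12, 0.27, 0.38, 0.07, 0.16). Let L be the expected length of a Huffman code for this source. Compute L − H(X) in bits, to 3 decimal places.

Entropy H = −Σ p log₂ p ≈ 2.0991 bits.
Huffman merges: 7/100+3/25→19/100; 4/25+19/100→7/20; 27/100+7/20→31/50; 19/50+31/50→1. L = 54/25 ≈ 2.1600.
L − H = 2.1600 − 2.0991 = 0.061 bits.

0.061 bits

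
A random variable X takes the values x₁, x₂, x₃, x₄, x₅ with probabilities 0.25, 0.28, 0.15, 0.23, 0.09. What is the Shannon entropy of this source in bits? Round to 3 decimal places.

H = −Σ pᵢ log₂ pᵢ.
−0.25·log₂(0.25) = 0.5000
−0.28·log₂(0.28) = 0.5142
−0.15·log₂(0.15) = 0.4105
−0.23·log₂(0.23) = 0.4877
−0.09·log₂(0.09) = 0.3127
Sum ≈ 2.2251 → 2.225 bits.

2.225 bits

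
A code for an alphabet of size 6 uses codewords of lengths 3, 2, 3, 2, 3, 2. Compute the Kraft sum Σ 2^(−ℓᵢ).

1.125

With common denominator 2^3 = 8: Σ 2^(−ℓᵢ) = 1/8 + 2/8 + 1/8 + 2/8 + 1/8 + 2/8 = 9/8 = 1.125.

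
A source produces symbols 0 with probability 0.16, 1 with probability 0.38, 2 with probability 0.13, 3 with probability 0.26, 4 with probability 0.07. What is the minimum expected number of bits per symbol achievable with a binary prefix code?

Repeatedly combine the two least-probable nodes; the expected code length is the sum of the merged weights.
merge 7/100 + 13/100 → 1/5
merge 4/25 + 1/5 → 9/25
merge 13/50 + 9/25 → 31/50
merge 19/50 + 31/50 → 1
L = 1/5 + 9/25 + 31/50 + 1 = 109/50 = 2.18 bits/symbol.

2.18 bits/symbol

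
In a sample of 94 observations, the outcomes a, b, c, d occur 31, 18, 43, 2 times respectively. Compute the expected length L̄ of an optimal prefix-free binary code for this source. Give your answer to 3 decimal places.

Probabilities are the counts divided by 94.
Repeatedly combine the two least-probable nodes; the expected code length is the sum of the merged weights.
merge 1/47 + 9/47 → 10/47
merge 10/47 + 31/94 → 51/94
merge 43/94 + 51/94 → 1
L = 10/47 + 51/94 + 1 = 165/94 ≈ 1.755 bits/symbol.

1.755 bits/symbol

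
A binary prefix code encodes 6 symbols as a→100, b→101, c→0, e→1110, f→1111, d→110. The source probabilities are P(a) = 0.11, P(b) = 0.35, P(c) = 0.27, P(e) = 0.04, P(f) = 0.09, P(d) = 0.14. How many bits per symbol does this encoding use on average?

2.59 bits/symbol

L̄ = Σ pᵢ·ℓᵢ = 0.11·3 + 0.35·3 + 0.27·1 + 0.04·4 + 0.09·4 + 0.14·3 = 2.59 bits/symbol.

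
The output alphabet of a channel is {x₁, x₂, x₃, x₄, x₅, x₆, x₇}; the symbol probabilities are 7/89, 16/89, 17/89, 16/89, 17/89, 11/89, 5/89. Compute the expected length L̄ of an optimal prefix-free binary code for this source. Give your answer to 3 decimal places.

Repeatedly combine the two least-probable nodes; the expected code length is the sum of the merged weights.
merge 5/89 + 7/89 → 12/89
merge 11/89 + 12/89 → 23/89
merge 16/89 + 16/89 → 32/89
merge 17/89 + 17/89 → 34/89
merge 23/89 + 32/89 → 55/89
merge 34/89 + 55/89 → 1
L = 12/89 + 23/89 + 32/89 + 34/89 + 55/89 + 1 = 245/89 ≈ 2.753 bits/symbol.

2.753 bits/symbol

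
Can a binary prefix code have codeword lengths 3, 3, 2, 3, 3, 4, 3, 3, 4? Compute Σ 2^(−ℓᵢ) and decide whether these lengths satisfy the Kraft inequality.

1.125; no

With common denominator 2^4 = 16: Σ 2^(−ℓᵢ) = 2/16 + 2/16 + 4/16 + 2/16 + 2/16 + 1/16 + 2/16 + 2/16 + 1/16 = 18/16 = 1.125.
Kraft's inequality requires Σ ≤ 1; here Σ = 1.125 > 1, so no such prefix code exists.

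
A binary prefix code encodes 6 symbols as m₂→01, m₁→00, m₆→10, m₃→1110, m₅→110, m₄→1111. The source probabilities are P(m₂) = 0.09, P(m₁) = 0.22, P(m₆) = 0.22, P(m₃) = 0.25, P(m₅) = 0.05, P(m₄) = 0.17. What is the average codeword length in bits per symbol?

2.89 bits/symbol

L̄ = Σ pᵢ·ℓᵢ = 0.09·2 + 0.22·2 + 0.22·2 + 0.25·4 + 0.05·3 + 0.17·4 = 2.89 bits/symbol.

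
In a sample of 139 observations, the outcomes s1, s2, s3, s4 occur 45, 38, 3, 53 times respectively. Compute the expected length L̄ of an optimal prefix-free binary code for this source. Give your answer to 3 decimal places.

1.914 bits/symbol

Probabilities are the counts divided by 139.
Repeatedly combine the two least-probable nodes; the expected code length is the sum of the merged weights.
merge 3/139 + 38/139 → 41/139
merge 41/139 + 45/139 → 86/139
merge 53/139 + 86/139 → 1
L = 41/139 + 86/139 + 1 = 266/139 ≈ 1.914 bits/symbol.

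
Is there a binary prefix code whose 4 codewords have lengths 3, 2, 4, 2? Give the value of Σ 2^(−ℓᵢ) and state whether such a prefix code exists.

With common denominator 2^4 = 16: Σ 2^(−ℓᵢ) = 2/16 + 4/16 + 1/16 + 4/16 = 11/16 = 0.6875.
Kraft's inequality requires Σ ≤ 1; here Σ = 0.6875 ≤ 1, so such a prefix code exists.

0.6875; yes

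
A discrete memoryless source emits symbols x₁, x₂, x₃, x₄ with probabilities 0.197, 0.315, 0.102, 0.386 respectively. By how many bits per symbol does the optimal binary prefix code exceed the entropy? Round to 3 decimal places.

Entropy H = −Σ p log₂ p ≈ 1.8527 bits.
Huffman merges: 51/500+197/1000→299/1000; 299/1000+63/200→307/500; 193/500+307/500→1. L = 1913/1000 ≈ 1.9130.
L − H = 1.9130 − 1.8527 = 0.060 bits.

0.060 bits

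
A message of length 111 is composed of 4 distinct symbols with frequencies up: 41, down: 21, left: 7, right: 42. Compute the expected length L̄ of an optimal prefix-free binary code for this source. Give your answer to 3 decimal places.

1.874 bits/symbol

Probabilities are the counts divided by 111.
Repeatedly combine the two least-probable nodes; the expected code length is the sum of the merged weights.
merge 7/111 + 7/37 → 28/111
merge 28/111 + 41/111 → 23/37
merge 14/37 + 23/37 → 1
L = 28/111 + 23/37 + 1 = 208/111 ≈ 1.874 bits/symbol.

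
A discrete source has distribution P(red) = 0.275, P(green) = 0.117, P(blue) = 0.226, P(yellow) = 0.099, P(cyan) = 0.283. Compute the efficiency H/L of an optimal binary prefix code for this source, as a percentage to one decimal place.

99.5%

Entropy H = −Σ p log₂ p ≈ 2.2049 bits.
Huffman merges: 99/1000+117/1000→27/125; 27/125+113/500→221/500; 11/40+283/1000→279/500; 221/500+279/500→1. L = 277/125 ≈ 2.2160.
Efficiency = H/L = 2.2049/2.2160 = 99.5%.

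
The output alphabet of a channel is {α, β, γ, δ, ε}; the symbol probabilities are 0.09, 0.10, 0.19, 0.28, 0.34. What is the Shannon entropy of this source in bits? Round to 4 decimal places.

2.1435 bits

H = −Σ pᵢ log₂ pᵢ.
−0.09·log₂(0.09) = 0.3127
−0.10·log₂(0.10) = 0.3322
−0.19·log₂(0.19) = 0.4552
−0.28·log₂(0.28) = 0.5142
−0.34·log₂(0.34) = 0.5292
Sum ≈ 2.1435 → 2.1435 bits.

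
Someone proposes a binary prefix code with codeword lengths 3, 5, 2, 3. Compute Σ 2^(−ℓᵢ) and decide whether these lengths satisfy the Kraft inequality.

With common denominator 2^5 = 32: Σ 2^(−ℓᵢ) = 4/32 + 1/32 + 8/32 + 4/32 = 17/32 = 0.53125.
Kraft's inequality requires Σ ≤ 1; here Σ = 0.53125 ≤ 1, so such a prefix code exists.

0.53125; yes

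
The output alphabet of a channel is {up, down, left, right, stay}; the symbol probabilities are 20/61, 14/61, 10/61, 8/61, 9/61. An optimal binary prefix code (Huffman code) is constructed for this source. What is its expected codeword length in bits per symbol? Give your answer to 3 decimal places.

2.279 bits/symbol

Repeatedly combine the two least-probable nodes; the expected code length is the sum of the merged weights.
merge 8/61 + 9/61 → 17/61
merge 10/61 + 14/61 → 24/61
merge 17/61 + 20/61 → 37/61
merge 24/61 + 37/61 → 1
L = 17/61 + 24/61 + 37/61 + 1 = 139/61 ≈ 2.279 bits/symbol.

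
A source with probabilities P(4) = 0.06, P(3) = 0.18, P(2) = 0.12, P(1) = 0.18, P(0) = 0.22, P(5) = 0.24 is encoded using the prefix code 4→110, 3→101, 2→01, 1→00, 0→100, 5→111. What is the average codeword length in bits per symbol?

L̄ = Σ pᵢ·ℓᵢ = 0.06·3 + 0.18·3 + 0.12·2 + 0.18·2 + 0.22·3 + 0.24·3 = 2.7 bits/symbol.

2.7 bits/symbol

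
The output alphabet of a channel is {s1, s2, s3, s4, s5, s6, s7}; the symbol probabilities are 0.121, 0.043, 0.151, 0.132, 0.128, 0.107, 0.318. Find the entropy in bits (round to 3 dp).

H = −Σ pᵢ log₂ pᵢ.
−0.121·log₂(0.121) = 0.3687
−0.043·log₂(0.043) = 0.1952
−0.151·log₂(0.151) = 0.4118
−0.132·log₂(0.132) = 0.3856
−0.128·log₂(0.128) = 0.3796
−0.107·log₂(0.107) = 0.3450
−0.318·log₂(0.318) = 0.5256
Sum ≈ 2.6116 → 2.612 bits.

2.612 bits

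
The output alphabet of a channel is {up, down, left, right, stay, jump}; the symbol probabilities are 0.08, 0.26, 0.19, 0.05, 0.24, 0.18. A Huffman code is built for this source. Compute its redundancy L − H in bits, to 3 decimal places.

0.032 bits

Entropy H = −Σ p log₂ p ≈ 2.4076 bits.
Huffman merges: 1/20+2/25→13/100; 13/100+9/50→31/100; 19/100+6/25→43/100; 13/50+31/100→57/100; 43/100+57/100→1. L = 61/25 ≈ 2.4400.
L − H = 2.4400 − 2.4076 = 0.032 bits.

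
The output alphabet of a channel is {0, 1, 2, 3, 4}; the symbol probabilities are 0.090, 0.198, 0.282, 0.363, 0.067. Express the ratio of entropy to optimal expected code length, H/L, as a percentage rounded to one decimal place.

96.9%

Entropy H = −Σ p log₂ p ≈ 2.0822 bits.
Huffman merges: 67/1000+9/100→157/1000; 157/1000+99/500→71/200; 141/500+71/200→637/1000; 363/1000+637/1000→1. L = 2149/1000 ≈ 2.1490.
Efficiency = H/L = 2.0822/2.1490 = 96.9%.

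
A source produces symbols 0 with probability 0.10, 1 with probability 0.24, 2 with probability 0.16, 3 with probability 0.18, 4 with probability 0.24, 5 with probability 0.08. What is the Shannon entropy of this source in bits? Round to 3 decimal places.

H = −Σ pᵢ log₂ pᵢ.
−0.10·log₂(0.10) = 0.3322
−0.24·log₂(0.24) = 0.4941
−0.16·log₂(0.16) = 0.4230
−0.18·log₂(0.18) = 0.4453
−0.24·log₂(0.24) = 0.4941
−0.08·log₂(0.08) = 0.2915
Sum ≈ 2.4803 → 2.480 bits.

2.480 bits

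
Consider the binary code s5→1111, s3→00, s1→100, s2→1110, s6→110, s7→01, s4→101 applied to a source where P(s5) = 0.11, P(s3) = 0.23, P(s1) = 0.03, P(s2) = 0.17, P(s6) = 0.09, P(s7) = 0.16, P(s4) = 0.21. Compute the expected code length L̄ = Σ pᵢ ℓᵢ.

L̄ = Σ pᵢ·ℓᵢ = 0.11·4 + 0.23·2 + 0.03·3 + 0.17·4 + 0.09·3 + 0.16·2 + 0.21·3 = 2.89 bits/symbol.

2.89 bits/symbol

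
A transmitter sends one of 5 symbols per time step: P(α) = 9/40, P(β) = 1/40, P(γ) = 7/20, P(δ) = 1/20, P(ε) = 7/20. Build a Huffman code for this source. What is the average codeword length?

Repeatedly combine the two least-probable nodes; the expected code length is the sum of the merged weights.
merge 1/40 + 1/20 → 3/40
merge 3/40 + 9/40 → 3/10
merge 3/10 + 7/20 → 13/20
merge 7/20 + 13/20 → 1
L = 3/40 + 3/10 + 13/20 + 1 = 81/40 = 2.025 bits/symbol.

2.025 bits/symbol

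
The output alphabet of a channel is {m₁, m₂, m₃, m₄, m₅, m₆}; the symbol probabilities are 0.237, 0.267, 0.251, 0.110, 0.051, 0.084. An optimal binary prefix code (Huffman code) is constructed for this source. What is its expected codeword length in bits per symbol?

2.38 bits/symbol

Repeatedly combine the two least-probable nodes; the expected code length is the sum of the merged weights.
merge 51/1000 + 21/250 → 27/200
merge 11/100 + 27/200 → 49/200
merge 237/1000 + 49/200 → 241/500
merge 251/1000 + 267/1000 → 259/500
merge 241/500 + 259/500 → 1
L = 27/200 + 49/200 + 241/500 + 259/500 + 1 = 119/50 = 2.38 bits/symbol.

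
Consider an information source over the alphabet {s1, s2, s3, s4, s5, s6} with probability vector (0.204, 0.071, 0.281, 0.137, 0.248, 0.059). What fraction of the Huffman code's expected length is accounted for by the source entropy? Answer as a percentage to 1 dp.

Entropy H = −Σ p log₂ p ≈ 2.3861 bits.
Huffman merges: 59/1000+71/1000→13/100; 13/100+137/1000→267/1000; 51/250+31/125→113/250; 267/1000+281/1000→137/250; 113/250+137/250→1. L = 2397/1000 ≈ 2.3970.
Efficiency = H/L = 2.3861/2.3970 = 99.5%.

99.5%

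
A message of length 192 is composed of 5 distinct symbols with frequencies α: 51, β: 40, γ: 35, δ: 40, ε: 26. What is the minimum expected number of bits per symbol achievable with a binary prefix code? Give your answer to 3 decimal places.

2.318 bits/symbol

Probabilities are the counts divided by 192.
Repeatedly combine the two least-probable nodes; the expected code length is the sum of the merged weights.
merge 13/96 + 35/192 → 61/192
merge 5/24 + 5/24 → 5/12
merge 17/64 + 61/192 → 7/12
merge 5/12 + 7/12 → 1
L = 61/192 + 5/12 + 7/12 + 1 = 445/192 ≈ 2.318 bits/symbol.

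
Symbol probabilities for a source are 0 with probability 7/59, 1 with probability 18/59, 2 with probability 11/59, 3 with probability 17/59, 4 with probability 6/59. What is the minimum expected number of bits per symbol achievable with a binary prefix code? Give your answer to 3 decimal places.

2.220 bits/symbol

Repeatedly combine the two least-probable nodes; the expected code length is the sum of the merged weights.
merge 6/59 + 7/59 → 13/59
merge 11/59 + 13/59 → 24/59
merge 17/59 + 18/59 → 35/59
merge 24/59 + 35/59 → 1
L = 13/59 + 24/59 + 35/59 + 1 = 131/59 ≈ 2.220 bits/symbol.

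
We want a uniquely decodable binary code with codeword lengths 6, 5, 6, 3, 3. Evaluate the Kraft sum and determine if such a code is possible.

With common denominator 2^6 = 64: Σ 2^(−ℓᵢ) = 1/64 + 2/64 + 1/64 + 8/64 + 8/64 = 20/64 = 0.3125.
Kraft's inequality requires Σ ≤ 1; here Σ = 0.3125 ≤ 1, so such a prefix code exists.

0.3125; yes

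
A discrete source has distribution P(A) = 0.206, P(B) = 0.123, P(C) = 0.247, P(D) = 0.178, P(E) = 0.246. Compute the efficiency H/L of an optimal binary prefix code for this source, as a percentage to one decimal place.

99.1%

Entropy H = −Σ p log₂ p ≈ 2.2807 bits.
Huffman merges: 123/1000+89/500→301/1000; 103/500+123/500→113/250; 247/1000+301/1000→137/250; 113/250+137/250→1. L = 2301/1000 ≈ 2.3010.
Efficiency = H/L = 2.2807/2.3010 = 99.1%.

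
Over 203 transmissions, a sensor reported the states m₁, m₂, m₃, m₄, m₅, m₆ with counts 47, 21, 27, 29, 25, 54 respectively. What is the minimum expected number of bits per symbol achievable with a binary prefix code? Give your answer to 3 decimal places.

2.502 bits/symbol

Probabilities are the counts divided by 203.
Repeatedly combine the two least-probable nodes; the expected code length is the sum of the merged weights.
merge 3/29 + 25/203 → 46/203
merge 27/203 + 1/7 → 8/29
merge 46/203 + 47/203 → 93/203
merge 54/203 + 8/29 → 110/203
merge 93/203 + 110/203 → 1
L = 46/203 + 8/29 + 93/203 + 110/203 + 1 = 508/203 ≈ 2.502 bits/symbol.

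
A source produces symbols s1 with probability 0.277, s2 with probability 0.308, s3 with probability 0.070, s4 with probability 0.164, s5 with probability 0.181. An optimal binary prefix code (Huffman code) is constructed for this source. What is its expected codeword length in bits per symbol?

Repeatedly combine the two least-probable nodes; the expected code length is the sum of the merged weights.
merge 7/100 + 41/250 → 117/500
merge 181/1000 + 117/500 → 83/200
merge 277/1000 + 77/250 → 117/200
merge 83/200 + 117/200 → 1
L = 117/500 + 83/200 + 117/200 + 1 = 1117/500 = 2.234 bits/symbol.

2.234 bits/symbol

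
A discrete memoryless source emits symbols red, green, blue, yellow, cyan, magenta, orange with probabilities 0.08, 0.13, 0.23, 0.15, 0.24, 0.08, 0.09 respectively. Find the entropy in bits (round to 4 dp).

H = −Σ pᵢ log₂ pᵢ.
−0.08·log₂(0.08) = 0.2915
−0.13·log₂(0.13) = 0.3826
−0.23·log₂(0.23) = 0.4877
−0.15·log₂(0.15) = 0.4105
−0.24·log₂(0.24) = 0.4941
−0.08·log₂(0.08) = 0.2915
−0.09·log₂(0.09) = 0.3127
Sum ≈ 2.6707 → 2.6707 bits.

2.6707 bits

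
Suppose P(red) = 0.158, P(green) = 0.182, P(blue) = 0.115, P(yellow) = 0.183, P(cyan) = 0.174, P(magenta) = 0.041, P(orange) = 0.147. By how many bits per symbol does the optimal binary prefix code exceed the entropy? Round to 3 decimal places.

Entropy H = −Σ p log₂ p ≈ 2.7097 bits.
Huffman merges: 41/1000+23/200→39/250; 147/1000+39/250→303/1000; 79/500+87/500→83/250; 91/500+183/1000→73/200; 303/1000+83/250→127/200; 73/200+127/200→1. L = 2791/1000 ≈ 2.7910.
L − H = 2.7910 − 2.7097 = 0.081 bits.

0.081 bits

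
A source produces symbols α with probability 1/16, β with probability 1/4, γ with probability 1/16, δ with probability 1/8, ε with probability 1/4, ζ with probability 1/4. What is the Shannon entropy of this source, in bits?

Each probability is a power of 1/2, so log₂(1/p) is an integer.
H = Σ p·log₂(1/p) = 1/16·4 + 1/4·2 + 1/16·4 + 1/8·3 + 1/4·2 + 1/4·2 = 2.375 bits.

2.375 bits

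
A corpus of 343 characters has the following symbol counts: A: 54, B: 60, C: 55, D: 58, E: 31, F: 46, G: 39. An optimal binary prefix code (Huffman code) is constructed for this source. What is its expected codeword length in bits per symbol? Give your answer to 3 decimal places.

2.825 bits/symbol

Probabilities are the counts divided by 343.
Repeatedly combine the two least-probable nodes; the expected code length is the sum of the merged weights.
merge 31/343 + 39/343 → 10/49
merge 46/343 + 54/343 → 100/343
merge 55/343 + 58/343 → 113/343
merge 60/343 + 10/49 → 130/343
merge 100/343 + 113/343 → 213/343
merge 130/343 + 213/343 → 1
L = 10/49 + 100/343 + 113/343 + 130/343 + 213/343 + 1 = 969/343 ≈ 2.825 bits/symbol.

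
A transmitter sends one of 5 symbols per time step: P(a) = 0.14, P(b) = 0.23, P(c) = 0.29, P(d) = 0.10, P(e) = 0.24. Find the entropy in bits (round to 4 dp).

2.2290 bits

H = −Σ pᵢ log₂ pᵢ.
−0.14·log₂(0.14) = 0.3971
−0.23·log₂(0.23) = 0.4877
−0.29·log₂(0.29) = 0.5179
−0.10·log₂(0.10) = 0.3322
−0.24·log₂(0.24) = 0.4941
Sum ≈ 2.2290 → 2.2290 bits.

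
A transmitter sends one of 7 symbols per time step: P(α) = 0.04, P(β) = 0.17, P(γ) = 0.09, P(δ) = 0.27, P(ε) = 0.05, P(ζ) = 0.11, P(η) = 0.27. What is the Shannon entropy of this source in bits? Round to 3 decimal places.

2.519 bits

H = −Σ pᵢ log₂ pᵢ.
−0.04·log₂(0.04) = 0.1858
−0.17·log₂(0.17) = 0.4346
−0.09·log₂(0.09) = 0.3127
−0.27·log₂(0.27) = 0.5100
−0.05·log₂(0.05) = 0.2161
−0.11·log₂(0.11) = 0.3503
−0.27·log₂(0.27) = 0.5100
Sum ≈ 2.5194 → 2.519 bits.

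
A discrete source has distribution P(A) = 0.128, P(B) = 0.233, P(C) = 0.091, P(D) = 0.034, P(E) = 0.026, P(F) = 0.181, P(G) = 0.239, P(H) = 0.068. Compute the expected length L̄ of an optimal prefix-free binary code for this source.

2.716 bits/symbol

Repeatedly combine the two least-probable nodes; the expected code length is the sum of the merged weights.
merge 13/500 + 17/500 → 3/50
merge 3/50 + 17/250 → 16/125
merge 91/1000 + 16/125 → 219/1000
merge 16/125 + 181/1000 → 309/1000
merge 219/1000 + 233/1000 → 113/250
merge 239/1000 + 309/1000 → 137/250
merge 113/250 + 137/250 → 1
L = 3/50 + 16/125 + 219/1000 + 309/1000 + 113/250 + 137/250 + 1 = 679/250 = 2.716 bits/symbol.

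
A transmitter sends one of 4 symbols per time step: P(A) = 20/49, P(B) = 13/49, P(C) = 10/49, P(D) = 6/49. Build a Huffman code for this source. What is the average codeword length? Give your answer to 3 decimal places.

Repeatedly combine the two least-probable nodes; the expected code length is the sum of the merged weights.
merge 6/49 + 10/49 → 16/49
merge 13/49 + 16/49 → 29/49
merge 20/49 + 29/49 → 1
L = 16/49 + 29/49 + 1 = 94/49 ≈ 1.918 bits/symbol.

1.918 bits/symbol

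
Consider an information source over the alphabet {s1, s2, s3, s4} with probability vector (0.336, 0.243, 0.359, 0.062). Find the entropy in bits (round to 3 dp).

1.804 bits

H = −Σ pᵢ log₂ pᵢ.
−0.336·log₂(0.336) = 0.5287
−0.243·log₂(0.243) = 0.4960
−0.359·log₂(0.359) = 0.5306
−0.062·log₂(0.062) = 0.2487
Sum ≈ 1.8039 → 1.804 bits.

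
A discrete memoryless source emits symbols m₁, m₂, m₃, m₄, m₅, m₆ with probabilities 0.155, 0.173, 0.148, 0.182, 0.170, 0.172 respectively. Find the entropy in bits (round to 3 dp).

H = −Σ pᵢ log₂ pᵢ.
−0.155·log₂(0.155) = 0.4169
−0.173·log₂(0.173) = 0.4379
−0.148·log₂(0.148) = 0.4079
−0.182·log₂(0.182) = 0.4474
−0.170·log₂(0.170) = 0.4346
−0.172·log₂(0.172) = 0.4368
Sum ≈ 2.5815 → 2.581 bits.

2.581 bits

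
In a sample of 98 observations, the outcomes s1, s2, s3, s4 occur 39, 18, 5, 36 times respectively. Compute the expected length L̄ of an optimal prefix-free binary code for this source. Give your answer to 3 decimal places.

Probabilities are the counts divided by 98.
Repeatedly combine the two least-probable nodes; the expected code length is the sum of the merged weights.
merge 5/98 + 9/49 → 23/98
merge 23/98 + 18/49 → 59/98
merge 39/98 + 59/98 → 1
L = 23/98 + 59/98 + 1 = 90/49 ≈ 1.837 bits/symbol.

1.837 bits/symbol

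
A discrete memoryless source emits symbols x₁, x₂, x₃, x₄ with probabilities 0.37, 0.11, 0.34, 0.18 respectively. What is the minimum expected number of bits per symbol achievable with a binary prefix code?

Repeatedly combine the two least-probable nodes; the expected code length is the sum of the merged weights.
merge 11/100 + 9/50 → 29/100
merge 29/100 + 17/50 → 63/100
merge 37/100 + 63/100 → 1
L = 29/100 + 63/100 + 1 = 48/25 = 1.92 bits/symbol.

1.92 bits/symbol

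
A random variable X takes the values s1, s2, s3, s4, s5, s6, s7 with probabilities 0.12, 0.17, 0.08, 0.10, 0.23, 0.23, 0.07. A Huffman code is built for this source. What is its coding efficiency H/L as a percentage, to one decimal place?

99.2%

Entropy H = −Σ p log₂ p ≈ 2.6692 bits.
Huffman merges: 7/100+2/25→3/20; 1/10+3/25→11/50; 3/20+17/100→8/25; 11/50+23/100→9/20; 23/100+8/25→11/20; 9/20+11/20→1. L = 269/100 ≈ 2.6900.
Efficiency = H/L = 2.6692/2.6900 = 99.2%.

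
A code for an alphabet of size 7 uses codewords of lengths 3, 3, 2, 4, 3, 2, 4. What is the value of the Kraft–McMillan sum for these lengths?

1

With common denominator 2^4 = 16: Σ 2^(−ℓᵢ) = 2/16 + 2/16 + 4/16 + 1/16 + 2/16 + 4/16 + 1/16 = 16/16 = 1.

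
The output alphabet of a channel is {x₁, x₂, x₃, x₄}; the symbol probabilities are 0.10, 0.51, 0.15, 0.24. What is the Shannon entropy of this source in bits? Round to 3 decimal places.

1.732 bits

H = −Σ pᵢ log₂ pᵢ.
−0.10·log₂(0.10) = 0.3322
−0.51·log₂(0.51) = 0.4954
−0.15·log₂(0.15) = 0.4105
−0.24·log₂(0.24) = 0.4941
Sum ≈ 1.7323 → 1.732 bits.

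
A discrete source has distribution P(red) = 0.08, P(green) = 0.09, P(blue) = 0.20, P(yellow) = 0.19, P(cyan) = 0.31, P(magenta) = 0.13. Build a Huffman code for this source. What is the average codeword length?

2.47 bits/symbol

Repeatedly combine the two least-probable nodes; the expected code length is the sum of the merged weights.
merge 2/25 + 9/100 → 17/100
merge 13/100 + 17/100 → 3/10
merge 19/100 + 1/5 → 39/100
merge 3/10 + 31/100 → 61/100
merge 39/100 + 61/100 → 1
L = 17/100 + 3/10 + 39/100 + 61/100 + 1 = 247/100 = 2.47 bits/symbol.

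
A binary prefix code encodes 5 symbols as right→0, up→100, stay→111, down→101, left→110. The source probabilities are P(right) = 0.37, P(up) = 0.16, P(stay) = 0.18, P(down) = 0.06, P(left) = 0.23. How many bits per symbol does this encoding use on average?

2.26 bits/symbol

L̄ = Σ pᵢ·ℓᵢ = 0.37·1 + 0.16·3 + 0.18·3 + 0.06·3 + 0.23·3 = 2.26 bits/symbol.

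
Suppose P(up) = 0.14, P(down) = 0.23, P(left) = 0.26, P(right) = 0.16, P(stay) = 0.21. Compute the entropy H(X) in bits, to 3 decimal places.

H = −Σ pᵢ log₂ pᵢ.
−0.14·log₂(0.14) = 0.3971
−0.23·log₂(0.23) = 0.4877
−0.26·log₂(0.26) = 0.5053
−0.16·log₂(0.16) = 0.4230
−0.21·log₂(0.21) = 0.4728
Sum ≈ 2.2859 → 2.286 bits.

2.286 bits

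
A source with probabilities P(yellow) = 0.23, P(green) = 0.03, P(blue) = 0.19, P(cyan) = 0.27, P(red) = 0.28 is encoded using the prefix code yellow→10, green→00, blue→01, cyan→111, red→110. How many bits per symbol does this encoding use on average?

L̄ = Σ pᵢ·ℓᵢ = 0.23·2 + 0.03·2 + 0.19·2 + 0.27·3 + 0.28·3 = 2.55 bits/symbol.

2.55 bits/symbol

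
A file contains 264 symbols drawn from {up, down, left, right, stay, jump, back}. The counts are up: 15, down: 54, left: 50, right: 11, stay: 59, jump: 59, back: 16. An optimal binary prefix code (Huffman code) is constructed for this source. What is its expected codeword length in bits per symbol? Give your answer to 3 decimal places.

2.606 bits/symbol

Probabilities are the counts divided by 264.
Repeatedly combine the two least-probable nodes; the expected code length is the sum of the merged weights.
merge 1/24 + 5/88 → 13/132
merge 2/33 + 13/132 → 7/44
merge 7/44 + 25/132 → 23/66
merge 9/44 + 59/264 → 113/264
merge 59/264 + 23/66 → 151/264
merge 113/264 + 151/264 → 1
L = 13/132 + 7/44 + 23/66 + 113/264 + 151/264 + 1 = 86/33 ≈ 2.606 bits/symbol.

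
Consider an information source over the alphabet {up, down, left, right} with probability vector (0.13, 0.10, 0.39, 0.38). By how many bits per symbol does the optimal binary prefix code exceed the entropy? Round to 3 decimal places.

Entropy H = −Σ p log₂ p ≈ 1.7751 bits.
Huffman merges: 1/10+13/100→23/100; 23/100+19/50→61/100; 39/100+61/100→1. L = 46/25 ≈ 1.8400.
L − H = 1.8400 − 1.7751 = 0.065 bits.

0.065 bits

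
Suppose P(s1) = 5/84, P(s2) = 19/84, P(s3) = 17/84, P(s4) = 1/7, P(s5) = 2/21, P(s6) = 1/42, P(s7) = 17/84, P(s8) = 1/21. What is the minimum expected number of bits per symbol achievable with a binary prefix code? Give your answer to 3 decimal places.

2.774 bits/symbol

Repeatedly combine the two least-probable nodes; the expected code length is the sum of the merged weights.
merge 1/42 + 1/21 → 1/14
merge 5/84 + 1/14 → 11/84
merge 2/21 + 11/84 → 19/84
merge 1/7 + 17/84 → 29/84
merge 17/84 + 19/84 → 3/7
merge 19/84 + 29/84 → 4/7
merge 3/7 + 4/7 → 1
L = 1/14 + 11/84 + 19/84 + 29/84 + 3/7 + 4/7 + 1 = 233/84 ≈ 2.774 bits/symbol.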